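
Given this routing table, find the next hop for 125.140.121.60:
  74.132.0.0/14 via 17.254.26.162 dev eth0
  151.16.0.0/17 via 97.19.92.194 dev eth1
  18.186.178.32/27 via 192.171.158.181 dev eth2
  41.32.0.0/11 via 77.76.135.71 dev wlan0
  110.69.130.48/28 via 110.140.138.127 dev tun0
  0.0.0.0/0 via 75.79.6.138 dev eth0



Longest prefix match for 125.140.121.60:
  /14 74.132.0.0: no
  /17 151.16.0.0: no
  /27 18.186.178.32: no
  /11 41.32.0.0: no
  /28 110.69.130.48: no
  /0 0.0.0.0: MATCH
Selected: next-hop 75.79.6.138 via eth0 (matched /0)


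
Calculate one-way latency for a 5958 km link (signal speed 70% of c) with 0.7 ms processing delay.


Speed = 0.7 * 3e5 km/s = 210000 km/s
Propagation delay = 5958 / 210000 = 0.0284 s = 28.3714 ms
Processing delay = 0.7 ms
Total one-way latency = 29.0714 ms


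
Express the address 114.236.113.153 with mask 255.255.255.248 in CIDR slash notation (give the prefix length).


Binary: 11111111.11111111.11111111.11111000
Count leading 1s
Prefix: /29


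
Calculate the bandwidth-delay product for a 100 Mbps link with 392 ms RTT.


BDP = bandwidth * RTT
= 100 Mbps * 392 ms
= 100 * 1e6 * 392 / 1000 bits
= 39200000 bits
= 4900000 bytes
= 4785.1562 KB
BDP = 39200000 bits (4900000 bytes)


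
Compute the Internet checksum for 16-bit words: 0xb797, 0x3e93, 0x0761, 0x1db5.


Sum all words (with carry folding):
+ 0xb797 = 0xb797
+ 0x3e93 = 0xf62a
+ 0x0761 = 0xfd8b
+ 0x1db5 = 0x1b41
One's complement: ~0x1b41
Checksum = 0xe4be


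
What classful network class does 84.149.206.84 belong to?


First octet: 84
Binary: 01010100
0xxxxxxx -> Class A (1-126)
Class A, default mask 255.0.0.0 (/8)


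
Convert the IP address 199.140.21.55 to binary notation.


199 = 11000111
140 = 10001100
21 = 00010101
55 = 00110111
Binary: 11000111.10001100.00010101.00110111


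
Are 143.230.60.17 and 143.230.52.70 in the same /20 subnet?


Mask: 255.255.240.0
143.230.60.17 AND mask = 143.230.48.0
143.230.52.70 AND mask = 143.230.48.0
Yes, same subnet (143.230.48.0)


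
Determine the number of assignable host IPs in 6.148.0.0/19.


Host bits = 32 - 19 = 13
Total addresses = 2^13 = 8192
Usable = total - 2 (network and broadcast)
Usable hosts: 8190


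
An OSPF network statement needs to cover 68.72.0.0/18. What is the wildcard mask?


Subnet mask: 255.255.192.0
Wildcard = 255.255.255.255 - subnet mask
255 - 255 = 0
255 - 255 = 0
255 - 192 = 63
255 - 0 = 255
Wildcard: 0.0.63.255


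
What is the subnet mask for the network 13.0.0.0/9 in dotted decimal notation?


/9 means 9 network bits, 23 host bits
Binary: 11111111100000000000000000000000
Mask: 255.128.0.0


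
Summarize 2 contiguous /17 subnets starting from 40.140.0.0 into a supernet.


Original prefix: /17
Number of subnets: 2 = 2^1
New prefix = 17 - 1 = 16
Supernet: 40.140.0.0/16


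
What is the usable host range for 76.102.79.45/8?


Network: 76.0.0.0
Broadcast: 76.255.255.255
First usable = network + 1
Last usable = broadcast - 1
Range: 76.0.0.1 to 76.255.255.254


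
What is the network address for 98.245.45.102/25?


IP:   01100010.11110101.00101101.01100110
Mask: 11111111.11111111.11111111.10000000
AND operation:
Net:  01100010.11110101.00101101.00000000
Network: 98.245.45.0/25


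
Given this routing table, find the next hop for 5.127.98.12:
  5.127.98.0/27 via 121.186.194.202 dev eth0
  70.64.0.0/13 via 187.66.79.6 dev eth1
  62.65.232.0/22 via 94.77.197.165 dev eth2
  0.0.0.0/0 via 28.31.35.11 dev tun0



Longest prefix match for 5.127.98.12:
  /27 5.127.98.0: MATCH
  /13 70.64.0.0: no
  /22 62.65.232.0: no
  /0 0.0.0.0: MATCH
Selected: next-hop 121.186.194.202 via eth0 (matched /27)


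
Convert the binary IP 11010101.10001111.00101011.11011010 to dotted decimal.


11010101 = 213
10001111 = 143
00101011 = 43
11011010 = 218
IP: 213.143.43.218


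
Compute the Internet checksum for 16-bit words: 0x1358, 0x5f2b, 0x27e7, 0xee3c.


Sum all words (with carry folding):
+ 0x1358 = 0x1358
+ 0x5f2b = 0x7283
+ 0x27e7 = 0x9a6a
+ 0xee3c = 0x88a7
One's complement: ~0x88a7
Checksum = 0x7758


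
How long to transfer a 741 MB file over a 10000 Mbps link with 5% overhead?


Effective throughput = 10000 * (1 - 5/100) = 9500 Mbps
File size in Mb = 741 * 8 = 5928 Mb
Time = 5928 / 9500
Time = 0.624 seconds


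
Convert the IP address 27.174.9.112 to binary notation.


27 = 00011011
174 = 10101110
9 = 00001001
112 = 01110000
Binary: 00011011.10101110.00001001.01110000


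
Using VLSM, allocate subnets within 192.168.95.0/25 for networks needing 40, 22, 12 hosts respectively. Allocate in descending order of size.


40 hosts -> /26 (62 usable): 192.168.95.0/26
22 hosts -> /27 (30 usable): 192.168.95.64/27
12 hosts -> /28 (14 usable): 192.168.95.96/28
Allocation: 192.168.95.0/26 (40 hosts, 62 usable); 192.168.95.64/27 (22 hosts, 30 usable); 192.168.95.96/28 (12 hosts, 14 usable)


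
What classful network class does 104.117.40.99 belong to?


First octet: 104
Binary: 01101000
0xxxxxxx -> Class A (1-126)
Class A, default mask 255.0.0.0 (/8)


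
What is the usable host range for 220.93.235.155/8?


Network: 220.0.0.0
Broadcast: 220.255.255.255
First usable = network + 1
Last usable = broadcast - 1
Range: 220.0.0.1 to 220.255.255.254


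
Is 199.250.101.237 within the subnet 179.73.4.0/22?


Subnet network: 179.73.4.0
Test IP AND mask: 199.250.100.0
No, 199.250.101.237 is not in 179.73.4.0/22


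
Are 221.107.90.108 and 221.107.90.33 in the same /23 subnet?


Mask: 255.255.254.0
221.107.90.108 AND mask = 221.107.90.0
221.107.90.33 AND mask = 221.107.90.0
Yes, same subnet (221.107.90.0)


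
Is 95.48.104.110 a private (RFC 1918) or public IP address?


RFC 1918 private ranges:
  10.0.0.0/8 (10.0.0.0 - 10.255.255.255)
  172.16.0.0/12 (172.16.0.0 - 172.31.255.255)
  192.168.0.0/16 (192.168.0.0 - 192.168.255.255)
Public (not in any RFC 1918 range)


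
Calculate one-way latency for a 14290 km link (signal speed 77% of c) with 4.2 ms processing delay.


Speed = 0.77 * 3e5 km/s = 231000 km/s
Propagation delay = 14290 / 231000 = 0.0619 s = 61.8615 ms
Processing delay = 4.2 ms
Total one-way latency = 66.0615 ms


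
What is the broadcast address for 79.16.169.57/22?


Network: 79.16.168.0/22
Host bits = 10
Set all host bits to 1:
Broadcast: 79.16.171.255


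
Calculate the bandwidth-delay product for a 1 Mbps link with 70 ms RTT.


BDP = bandwidth * RTT
= 1 Mbps * 70 ms
= 1 * 1e6 * 70 / 1000 bits
= 70000 bits
= 8750 bytes
= 8.5449 KB
BDP = 70000 bits (8750 bytes)


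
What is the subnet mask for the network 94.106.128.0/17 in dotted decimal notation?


/17 means 17 network bits, 15 host bits
Binary: 11111111111111111000000000000000
Mask: 255.255.128.0


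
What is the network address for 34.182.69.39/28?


IP:   00100010.10110110.01000101.00100111
Mask: 11111111.11111111.11111111.11110000
AND operation:
Net:  00100010.10110110.01000101.00100000
Network: 34.182.69.32/28


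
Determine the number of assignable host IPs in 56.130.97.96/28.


Host bits = 32 - 28 = 4
Total addresses = 2^4 = 16
Usable = total - 2 (network and broadcast)
Usable hosts: 14


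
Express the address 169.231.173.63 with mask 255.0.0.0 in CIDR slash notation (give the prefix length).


Binary: 11111111.00000000.00000000.00000000
Count leading 1s
Prefix: /8


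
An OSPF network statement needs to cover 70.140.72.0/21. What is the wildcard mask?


Subnet mask: 255.255.248.0
Wildcard = 255.255.255.255 - subnet mask
255 - 255 = 0
255 - 255 = 0
255 - 248 = 7
255 - 0 = 255
Wildcard: 0.0.7.255


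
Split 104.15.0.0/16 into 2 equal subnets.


New prefix = 16 + 1 = 17
Each subnet has 32768 addresses
  104.15.0.0/17
  104.15.128.0/17
Subnets: 104.15.0.0/17, 104.15.128.0/17


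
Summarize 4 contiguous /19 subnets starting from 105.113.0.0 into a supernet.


Original prefix: /19
Number of subnets: 4 = 2^2
New prefix = 19 - 2 = 17
Supernet: 105.113.0.0/17


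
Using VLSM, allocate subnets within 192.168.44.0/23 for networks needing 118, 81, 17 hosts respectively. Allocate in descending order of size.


118 hosts -> /25 (126 usable): 192.168.44.0/25
81 hosts -> /25 (126 usable): 192.168.44.128/25
17 hosts -> /27 (30 usable): 192.168.45.0/27
Allocation: 192.168.44.0/25 (118 hosts, 126 usable); 192.168.44.128/25 (81 hosts, 126 usable); 192.168.45.0/27 (17 hosts, 30 usable)


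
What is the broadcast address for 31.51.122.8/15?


Network: 31.50.0.0/15
Host bits = 17
Set all host bits to 1:
Broadcast: 31.51.255.255


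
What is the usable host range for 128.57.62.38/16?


Network: 128.57.0.0
Broadcast: 128.57.255.255
First usable = network + 1
Last usable = broadcast - 1
Range: 128.57.0.1 to 128.57.255.254


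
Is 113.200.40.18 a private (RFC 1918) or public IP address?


RFC 1918 private ranges:
  10.0.0.0/8 (10.0.0.0 - 10.255.255.255)
  172.16.0.0/12 (172.16.0.0 - 172.31.255.255)
  192.168.0.0/16 (192.168.0.0 - 192.168.255.255)
Public (not in any RFC 1918 range)


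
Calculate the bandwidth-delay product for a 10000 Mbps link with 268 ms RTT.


BDP = bandwidth * RTT
= 10000 Mbps * 268 ms
= 10000 * 1e6 * 268 / 1000 bits
= 2680000000 bits
= 335000000 bytes
= 327148.4375 KB
BDP = 2680000000 bits (335000000 bytes)


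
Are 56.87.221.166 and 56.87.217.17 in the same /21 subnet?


Mask: 255.255.248.0
56.87.221.166 AND mask = 56.87.216.0
56.87.217.17 AND mask = 56.87.216.0
Yes, same subnet (56.87.216.0)


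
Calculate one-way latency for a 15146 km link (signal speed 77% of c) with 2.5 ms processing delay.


Speed = 0.77 * 3e5 km/s = 231000 km/s
Propagation delay = 15146 / 231000 = 0.0656 s = 65.5671 ms
Processing delay = 2.5 ms
Total one-way latency = 68.0671 ms


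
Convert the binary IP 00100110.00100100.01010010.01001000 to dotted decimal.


00100110 = 38
00100100 = 36
01010010 = 82
01001000 = 72
IP: 38.36.82.72


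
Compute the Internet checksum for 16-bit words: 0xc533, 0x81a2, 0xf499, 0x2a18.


Sum all words (with carry folding):
+ 0xc533 = 0xc533
+ 0x81a2 = 0x46d6
+ 0xf499 = 0x3b70
+ 0x2a18 = 0x6588
One's complement: ~0x6588
Checksum = 0x9a77


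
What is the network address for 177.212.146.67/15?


IP:   10110001.11010100.10010010.01000011
Mask: 11111111.11111110.00000000.00000000
AND operation:
Net:  10110001.11010100.00000000.00000000
Network: 177.212.0.0/15


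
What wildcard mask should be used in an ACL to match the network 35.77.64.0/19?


Subnet mask: 255.255.224.0
Wildcard = 255.255.255.255 - subnet mask
255 - 255 = 0
255 - 255 = 0
255 - 224 = 31
255 - 0 = 255
Wildcard: 0.0.31.255


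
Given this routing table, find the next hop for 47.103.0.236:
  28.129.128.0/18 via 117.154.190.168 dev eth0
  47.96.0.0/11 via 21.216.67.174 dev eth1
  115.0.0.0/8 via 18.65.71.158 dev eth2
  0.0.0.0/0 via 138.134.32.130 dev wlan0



Longest prefix match for 47.103.0.236:
  /18 28.129.128.0: no
  /11 47.96.0.0: MATCH
  /8 115.0.0.0: no
  /0 0.0.0.0: MATCH
Selected: next-hop 21.216.67.174 via eth1 (matched /11)


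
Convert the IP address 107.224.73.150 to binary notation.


107 = 01101011
224 = 11100000
73 = 01001001
150 = 10010110
Binary: 01101011.11100000.01001001.10010110


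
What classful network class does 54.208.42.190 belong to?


First octet: 54
Binary: 00110110
0xxxxxxx -> Class A (1-126)
Class A, default mask 255.0.0.0 (/8)


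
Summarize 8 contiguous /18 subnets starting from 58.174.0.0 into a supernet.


Original prefix: /18
Number of subnets: 8 = 2^3
New prefix = 18 - 3 = 15
Supernet: 58.174.0.0/15


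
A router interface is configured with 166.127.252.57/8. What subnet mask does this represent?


/8 means 8 network bits, 24 host bits
Binary: 11111111000000000000000000000000
Mask: 255.0.0.0


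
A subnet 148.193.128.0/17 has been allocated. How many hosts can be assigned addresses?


Host bits = 32 - 17 = 15
Total addresses = 2^15 = 32768
Usable = total - 2 (network and broadcast)
Usable hosts: 32766


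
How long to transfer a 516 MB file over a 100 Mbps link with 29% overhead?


Effective throughput = 100 * (1 - 29/100) = 71 Mbps
File size in Mb = 516 * 8 = 4128 Mb
Time = 4128 / 71
Time = 58.1408 seconds


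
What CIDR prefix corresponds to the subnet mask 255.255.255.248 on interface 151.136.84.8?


Binary: 11111111.11111111.11111111.11111000
Count leading 1s
Prefix: /29


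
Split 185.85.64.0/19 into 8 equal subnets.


New prefix = 19 + 3 = 22
Each subnet has 1024 addresses
  185.85.64.0/22
  185.85.68.0/22
  185.85.72.0/22
  185.85.76.0/22
  185.85.80.0/22
  185.85.84.0/22
  185.85.88.0/22
  185.85.92.0/22
Subnets: 185.85.64.0/22, 185.85.68.0/22, 185.85.72.0/22, 185.85.76.0/22, 185.85.80.0/22, 185.85.84.0/22, 185.85.88.0/22, 185.85.92.0/22


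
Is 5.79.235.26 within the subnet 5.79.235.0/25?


Subnet network: 5.79.235.0
Test IP AND mask: 5.79.235.0
Yes, 5.79.235.26 is in 5.79.235.0/25


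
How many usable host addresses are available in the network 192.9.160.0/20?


Host bits = 32 - 20 = 12
Total addresses = 2^12 = 4096
Usable = total - 2 (network and broadcast)
Usable hosts: 4094


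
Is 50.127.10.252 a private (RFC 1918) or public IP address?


RFC 1918 private ranges:
  10.0.0.0/8 (10.0.0.0 - 10.255.255.255)
  172.16.0.0/12 (172.16.0.0 - 172.31.255.255)
  192.168.0.0/16 (192.168.0.0 - 192.168.255.255)
Public (not in any RFC 1918 range)


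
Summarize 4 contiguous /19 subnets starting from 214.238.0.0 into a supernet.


Original prefix: /19
Number of subnets: 4 = 2^2
New prefix = 19 - 2 = 17
Supernet: 214.238.0.0/17


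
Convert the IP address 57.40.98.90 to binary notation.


57 = 00111001
40 = 00101000
98 = 01100010
90 = 01011010
Binary: 00111001.00101000.01100010.01011010


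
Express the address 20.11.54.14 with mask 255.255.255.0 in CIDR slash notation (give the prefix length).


Binary: 11111111.11111111.11111111.00000000
Count leading 1s
Prefix: /24


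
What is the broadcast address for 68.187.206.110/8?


Network: 68.0.0.0/8
Host bits = 24
Set all host bits to 1:
Broadcast: 68.255.255.255


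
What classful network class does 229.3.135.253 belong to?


First octet: 229
Binary: 11100101
1110xxxx -> Class D (224-239)
Class D (multicast), default mask N/A


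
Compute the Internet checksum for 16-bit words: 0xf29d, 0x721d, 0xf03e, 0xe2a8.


Sum all words (with carry folding):
+ 0xf29d = 0xf29d
+ 0x721d = 0x64bb
+ 0xf03e = 0x54fa
+ 0xe2a8 = 0x37a3
One's complement: ~0x37a3
Checksum = 0xc85c


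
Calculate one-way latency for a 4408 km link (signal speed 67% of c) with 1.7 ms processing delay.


Speed = 0.67 * 3e5 km/s = 201000 km/s
Propagation delay = 4408 / 201000 = 0.0219 s = 21.9303 ms
Processing delay = 1.7 ms
Total one-way latency = 23.6303 ms


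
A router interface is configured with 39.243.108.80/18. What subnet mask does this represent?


/18 means 18 network bits, 14 host bits
Binary: 11111111111111111100000000000000
Mask: 255.255.192.0


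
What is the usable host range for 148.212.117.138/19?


Network: 148.212.96.0
Broadcast: 148.212.127.255
First usable = network + 1
Last usable = broadcast - 1
Range: 148.212.96.1 to 148.212.127.254


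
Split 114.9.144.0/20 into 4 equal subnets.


New prefix = 20 + 2 = 22
Each subnet has 1024 addresses
  114.9.144.0/22
  114.9.148.0/22
  114.9.152.0/22
  114.9.156.0/22
Subnets: 114.9.144.0/22, 114.9.148.0/22, 114.9.152.0/22, 114.9.156.0/22


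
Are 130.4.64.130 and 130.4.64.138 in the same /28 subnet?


Mask: 255.255.255.240
130.4.64.130 AND mask = 130.4.64.128
130.4.64.138 AND mask = 130.4.64.128
Yes, same subnet (130.4.64.128)


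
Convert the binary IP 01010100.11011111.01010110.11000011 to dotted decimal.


01010100 = 84
11011111 = 223
01010110 = 86
11000011 = 195
IP: 84.223.86.195


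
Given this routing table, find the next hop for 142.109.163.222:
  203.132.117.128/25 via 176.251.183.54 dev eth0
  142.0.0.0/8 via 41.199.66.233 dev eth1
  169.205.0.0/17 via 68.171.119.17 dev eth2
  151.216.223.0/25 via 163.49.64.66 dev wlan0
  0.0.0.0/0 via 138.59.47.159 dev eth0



Longest prefix match for 142.109.163.222:
  /25 203.132.117.128: no
  /8 142.0.0.0: MATCH
  /17 169.205.0.0: no
  /25 151.216.223.0: no
  /0 0.0.0.0: MATCH
Selected: next-hop 41.199.66.233 via eth1 (matched /8)


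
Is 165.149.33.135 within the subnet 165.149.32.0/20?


Subnet network: 165.149.32.0
Test IP AND mask: 165.149.32.0
Yes, 165.149.33.135 is in 165.149.32.0/20


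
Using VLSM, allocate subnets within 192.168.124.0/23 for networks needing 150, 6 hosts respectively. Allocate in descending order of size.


150 hosts -> /24 (254 usable): 192.168.124.0/24
6 hosts -> /29 (6 usable): 192.168.125.0/29
Allocation: 192.168.124.0/24 (150 hosts, 254 usable); 192.168.125.0/29 (6 hosts, 6 usable)


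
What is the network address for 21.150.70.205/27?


IP:   00010101.10010110.01000110.11001101
Mask: 11111111.11111111.11111111.11100000
AND operation:
Net:  00010101.10010110.01000110.11000000
Network: 21.150.70.192/27


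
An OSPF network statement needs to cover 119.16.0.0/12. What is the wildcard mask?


Subnet mask: 255.240.0.0
Wildcard = 255.255.255.255 - subnet mask
255 - 255 = 0
255 - 240 = 15
255 - 0 = 255
255 - 0 = 255
Wildcard: 0.15.255.255


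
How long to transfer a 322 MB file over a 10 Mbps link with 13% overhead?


Effective throughput = 10 * (1 - 13/100) = 8.7 Mbps
File size in Mb = 322 * 8 = 2576 Mb
Time = 2576 / 8.7
Time = 296.092 seconds


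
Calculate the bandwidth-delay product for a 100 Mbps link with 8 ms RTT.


BDP = bandwidth * RTT
= 100 Mbps * 8 ms
= 100 * 1e6 * 8 / 1000 bits
= 800000 bits
= 100000 bytes
= 97.6562 KB
BDP = 800000 bits (100000 bytes)


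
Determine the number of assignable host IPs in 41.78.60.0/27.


Host bits = 32 - 27 = 5
Total addresses = 2^5 = 32
Usable = total - 2 (network and broadcast)
Usable hosts: 30


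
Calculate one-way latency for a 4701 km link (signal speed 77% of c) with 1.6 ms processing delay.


Speed = 0.77 * 3e5 km/s = 231000 km/s
Propagation delay = 4701 / 231000 = 0.0204 s = 20.3506 ms
Processing delay = 1.6 ms
Total one-way latency = 21.9506 ms


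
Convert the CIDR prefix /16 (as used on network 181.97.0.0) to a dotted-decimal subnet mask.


/16 means 16 network bits, 16 host bits
Binary: 11111111111111110000000000000000
Mask: 255.255.0.0


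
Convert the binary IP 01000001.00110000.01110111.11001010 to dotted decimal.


01000001 = 65
00110000 = 48
01110111 = 119
11001010 = 202
IP: 65.48.119.202


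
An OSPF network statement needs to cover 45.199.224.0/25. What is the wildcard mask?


Subnet mask: 255.255.255.128
Wildcard = 255.255.255.255 - subnet mask
255 - 255 = 0
255 - 255 = 0
255 - 255 = 0
255 - 128 = 127
Wildcard: 0.0.0.127


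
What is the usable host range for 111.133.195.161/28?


Network: 111.133.195.160
Broadcast: 111.133.195.175
First usable = network + 1
Last usable = broadcast - 1
Range: 111.133.195.161 to 111.133.195.174


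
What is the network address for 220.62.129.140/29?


IP:   11011100.00111110.10000001.10001100
Mask: 11111111.11111111.11111111.11111000
AND operation:
Net:  11011100.00111110.10000001.10001000
Network: 220.62.129.136/29


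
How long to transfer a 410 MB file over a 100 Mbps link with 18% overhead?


Effective throughput = 100 * (1 - 18/100) = 82 Mbps
File size in Mb = 410 * 8 = 3280 Mb
Time = 3280 / 82
Time = 40 seconds


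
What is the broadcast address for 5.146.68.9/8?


Network: 5.0.0.0/8
Host bits = 24
Set all host bits to 1:
Broadcast: 5.255.255.255


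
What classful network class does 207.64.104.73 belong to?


First octet: 207
Binary: 11001111
110xxxxx -> Class C (192-223)
Class C, default mask 255.255.255.0 (/24)


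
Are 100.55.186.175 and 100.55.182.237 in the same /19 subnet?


Mask: 255.255.224.0
100.55.186.175 AND mask = 100.55.160.0
100.55.182.237 AND mask = 100.55.160.0
Yes, same subnet (100.55.160.0)


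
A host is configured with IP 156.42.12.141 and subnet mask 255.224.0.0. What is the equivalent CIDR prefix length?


Binary: 11111111.11100000.00000000.00000000
Count leading 1s
Prefix: /11


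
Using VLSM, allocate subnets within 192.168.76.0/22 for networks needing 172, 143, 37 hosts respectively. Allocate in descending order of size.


172 hosts -> /24 (254 usable): 192.168.76.0/24
143 hosts -> /24 (254 usable): 192.168.77.0/24
37 hosts -> /26 (62 usable): 192.168.78.0/26
Allocation: 192.168.76.0/24 (172 hosts, 254 usable); 192.168.77.0/24 (143 hosts, 254 usable); 192.168.78.0/26 (37 hosts, 62 usable)


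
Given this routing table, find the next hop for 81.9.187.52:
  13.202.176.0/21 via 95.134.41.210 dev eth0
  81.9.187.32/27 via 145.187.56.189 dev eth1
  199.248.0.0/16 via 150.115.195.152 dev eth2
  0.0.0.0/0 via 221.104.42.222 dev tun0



Longest prefix match for 81.9.187.52:
  /21 13.202.176.0: no
  /27 81.9.187.32: MATCH
  /16 199.248.0.0: no
  /0 0.0.0.0: MATCH
Selected: next-hop 145.187.56.189 via eth1 (matched /27)


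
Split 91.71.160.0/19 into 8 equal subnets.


New prefix = 19 + 3 = 22
Each subnet has 1024 addresses
  91.71.160.0/22
  91.71.164.0/22
  91.71.168.0/22
  91.71.172.0/22
  91.71.176.0/22
  91.71.180.0/22
  91.71.184.0/22
  91.71.188.0/22
Subnets: 91.71.160.0/22, 91.71.164.0/22, 91.71.168.0/22, 91.71.172.0/22, 91.71.176.0/22, 91.71.180.0/22, 91.71.184.0/22, 91.71.188.0/22


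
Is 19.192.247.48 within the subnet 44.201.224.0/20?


Subnet network: 44.201.224.0
Test IP AND mask: 19.192.240.0
No, 19.192.247.48 is not in 44.201.224.0/20


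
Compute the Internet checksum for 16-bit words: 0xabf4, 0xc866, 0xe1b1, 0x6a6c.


Sum all words (with carry folding):
+ 0xabf4 = 0xabf4
+ 0xc866 = 0x745b
+ 0xe1b1 = 0x560d
+ 0x6a6c = 0xc079
One's complement: ~0xc079
Checksum = 0x3f86


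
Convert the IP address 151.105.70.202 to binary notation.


151 = 10010111
105 = 01101001
70 = 01000110
202 = 11001010
Binary: 10010111.01101001.01000110.11001010


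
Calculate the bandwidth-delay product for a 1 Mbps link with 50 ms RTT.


BDP = bandwidth * RTT
= 1 Mbps * 50 ms
= 1 * 1e6 * 50 / 1000 bits
= 50000 bits
= 6250 bytes
= 6.1035 KB
BDP = 50000 bits (6250 bytes)


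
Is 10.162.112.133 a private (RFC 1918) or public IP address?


RFC 1918 private ranges:
  10.0.0.0/8 (10.0.0.0 - 10.255.255.255)
  172.16.0.0/12 (172.16.0.0 - 172.31.255.255)
  192.168.0.0/16 (192.168.0.0 - 192.168.255.255)
Private (in 10.0.0.0/8)


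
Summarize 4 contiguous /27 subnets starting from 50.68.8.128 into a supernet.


Original prefix: /27
Number of subnets: 4 = 2^2
New prefix = 27 - 2 = 25
Supernet: 50.68.8.128/25


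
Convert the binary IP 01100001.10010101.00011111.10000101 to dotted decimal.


01100001 = 97
10010101 = 149
00011111 = 31
10000101 = 133
IP: 97.149.31.133


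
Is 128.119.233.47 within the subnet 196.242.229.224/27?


Subnet network: 196.242.229.224
Test IP AND mask: 128.119.233.32
No, 128.119.233.47 is not in 196.242.229.224/27


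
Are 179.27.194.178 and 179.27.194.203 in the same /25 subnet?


Mask: 255.255.255.128
179.27.194.178 AND mask = 179.27.194.128
179.27.194.203 AND mask = 179.27.194.128
Yes, same subnet (179.27.194.128)


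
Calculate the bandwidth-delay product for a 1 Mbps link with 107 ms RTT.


BDP = bandwidth * RTT
= 1 Mbps * 107 ms
= 1 * 1e6 * 107 / 1000 bits
= 107000 bits
= 13375 bytes
= 13.0615 KB
BDP = 107000 bits (13375 bytes)


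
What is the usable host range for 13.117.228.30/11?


Network: 13.96.0.0
Broadcast: 13.127.255.255
First usable = network + 1
Last usable = broadcast - 1
Range: 13.96.0.1 to 13.127.255.254


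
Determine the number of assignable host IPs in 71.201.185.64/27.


Host bits = 32 - 27 = 5
Total addresses = 2^5 = 32
Usable = total - 2 (network and broadcast)
Usable hosts: 30


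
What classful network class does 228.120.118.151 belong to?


First octet: 228
Binary: 11100100
1110xxxx -> Class D (224-239)
Class D (multicast), default mask N/A


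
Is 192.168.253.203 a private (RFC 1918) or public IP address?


RFC 1918 private ranges:
  10.0.0.0/8 (10.0.0.0 - 10.255.255.255)
  172.16.0.0/12 (172.16.0.0 - 172.31.255.255)
  192.168.0.0/16 (192.168.0.0 - 192.168.255.255)
Private (in 192.168.0.0/16)


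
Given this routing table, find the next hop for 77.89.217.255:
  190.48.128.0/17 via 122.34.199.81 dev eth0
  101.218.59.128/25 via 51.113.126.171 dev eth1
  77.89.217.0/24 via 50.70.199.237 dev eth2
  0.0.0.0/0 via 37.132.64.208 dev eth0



Longest prefix match for 77.89.217.255:
  /17 190.48.128.0: no
  /25 101.218.59.128: no
  /24 77.89.217.0: MATCH
  /0 0.0.0.0: MATCH
Selected: next-hop 50.70.199.237 via eth2 (matched /24)


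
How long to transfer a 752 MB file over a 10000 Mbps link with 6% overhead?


Effective throughput = 10000 * (1 - 6/100) = 9400 Mbps
File size in Mb = 752 * 8 = 6016 Mb
Time = 6016 / 9400
Time = 0.64 seconds


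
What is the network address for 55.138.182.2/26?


IP:   00110111.10001010.10110110.00000010
Mask: 11111111.11111111.11111111.11000000
AND operation:
Net:  00110111.10001010.10110110.00000000
Network: 55.138.182.0/26


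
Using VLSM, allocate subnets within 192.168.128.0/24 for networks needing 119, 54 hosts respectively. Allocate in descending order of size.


119 hosts -> /25 (126 usable): 192.168.128.0/25
54 hosts -> /26 (62 usable): 192.168.128.128/26
Allocation: 192.168.128.0/25 (119 hosts, 126 usable); 192.168.128.128/26 (54 hosts, 62 usable)


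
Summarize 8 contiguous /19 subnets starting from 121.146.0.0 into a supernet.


Original prefix: /19
Number of subnets: 8 = 2^3
New prefix = 19 - 3 = 16
Supernet: 121.146.0.0/16


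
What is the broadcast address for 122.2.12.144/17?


Network: 122.2.0.0/17
Host bits = 15
Set all host bits to 1:
Broadcast: 122.2.127.255


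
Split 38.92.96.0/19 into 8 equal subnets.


New prefix = 19 + 3 = 22
Each subnet has 1024 addresses
  38.92.96.0/22
  38.92.100.0/22
  38.92.104.0/22
  38.92.108.0/22
  38.92.112.0/22
  38.92.116.0/22
  38.92.120.0/22
  38.92.124.0/22
Subnets: 38.92.96.0/22, 38.92.100.0/22, 38.92.104.0/22, 38.92.108.0/22, 38.92.112.0/22, 38.92.116.0/22, 38.92.120.0/22, 38.92.124.0/22


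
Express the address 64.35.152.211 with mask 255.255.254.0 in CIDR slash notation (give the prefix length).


Binary: 11111111.11111111.11111110.00000000
Count leading 1s
Prefix: /23


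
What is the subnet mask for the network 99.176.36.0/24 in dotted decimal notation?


/24 means 24 network bits, 8 host bits
Binary: 11111111111111111111111100000000
Mask: 255.255.255.0


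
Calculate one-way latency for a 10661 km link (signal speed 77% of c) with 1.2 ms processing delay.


Speed = 0.77 * 3e5 km/s = 231000 km/s
Propagation delay = 10661 / 231000 = 0.0462 s = 46.1515 ms
Processing delay = 1.2 ms
Total one-way latency = 47.3515 ms


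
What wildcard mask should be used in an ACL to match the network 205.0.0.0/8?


Subnet mask: 255.0.0.0
Wildcard = 255.255.255.255 - subnet mask
255 - 255 = 0
255 - 0 = 255
255 - 0 = 255
255 - 0 = 255
Wildcard: 0.255.255.255


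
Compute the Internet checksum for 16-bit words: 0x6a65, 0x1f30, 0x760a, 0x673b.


Sum all words (with carry folding):
+ 0x6a65 = 0x6a65
+ 0x1f30 = 0x8995
+ 0x760a = 0xff9f
+ 0x673b = 0x66db
One's complement: ~0x66db
Checksum = 0x9924


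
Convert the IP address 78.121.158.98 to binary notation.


78 = 01001110
121 = 01111001
158 = 10011110
98 = 01100010
Binary: 01001110.01111001.10011110.01100010


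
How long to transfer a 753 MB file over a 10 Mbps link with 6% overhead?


Effective throughput = 10 * (1 - 6/100) = 9.4 Mbps
File size in Mb = 753 * 8 = 6024 Mb
Time = 6024 / 9.4
Time = 640.8511 seconds


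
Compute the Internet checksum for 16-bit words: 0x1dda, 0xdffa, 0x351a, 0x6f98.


Sum all words (with carry folding):
+ 0x1dda = 0x1dda
+ 0xdffa = 0xfdd4
+ 0x351a = 0x32ef
+ 0x6f98 = 0xa287
One's complement: ~0xa287
Checksum = 0x5d78


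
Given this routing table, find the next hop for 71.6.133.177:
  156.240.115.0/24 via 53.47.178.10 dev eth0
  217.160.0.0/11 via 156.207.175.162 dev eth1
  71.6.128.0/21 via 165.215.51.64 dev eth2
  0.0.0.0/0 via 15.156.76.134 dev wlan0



Longest prefix match for 71.6.133.177:
  /24 156.240.115.0: no
  /11 217.160.0.0: no
  /21 71.6.128.0: MATCH
  /0 0.0.0.0: MATCH
Selected: next-hop 165.215.51.64 via eth2 (matched /21)


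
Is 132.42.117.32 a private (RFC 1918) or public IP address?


RFC 1918 private ranges:
  10.0.0.0/8 (10.0.0.0 - 10.255.255.255)
  172.16.0.0/12 (172.16.0.0 - 172.31.255.255)
  192.168.0.0/16 (192.168.0.0 - 192.168.255.255)
Public (not in any RFC 1918 range)


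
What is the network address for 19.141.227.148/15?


IP:   00010011.10001101.11100011.10010100
Mask: 11111111.11111110.00000000.00000000
AND operation:
Net:  00010011.10001100.00000000.00000000
Network: 19.140.0.0/15


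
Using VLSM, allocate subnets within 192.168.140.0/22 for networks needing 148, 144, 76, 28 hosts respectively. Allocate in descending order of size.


148 hosts -> /24 (254 usable): 192.168.140.0/24
144 hosts -> /24 (254 usable): 192.168.141.0/24
76 hosts -> /25 (126 usable): 192.168.142.0/25
28 hosts -> /27 (30 usable): 192.168.142.128/27
Allocation: 192.168.140.0/24 (148 hosts, 254 usable); 192.168.141.0/24 (144 hosts, 254 usable); 192.168.142.0/25 (76 hosts, 126 usable); 192.168.142.128/27 (28 hosts, 30 usable)


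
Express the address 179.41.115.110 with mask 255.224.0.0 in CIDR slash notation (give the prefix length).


Binary: 11111111.11100000.00000000.00000000
Count leading 1s
Prefix: /11


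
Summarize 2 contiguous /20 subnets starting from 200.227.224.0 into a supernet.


Original prefix: /20
Number of subnets: 2 = 2^1
New prefix = 20 - 1 = 19
Supernet: 200.227.224.0/19


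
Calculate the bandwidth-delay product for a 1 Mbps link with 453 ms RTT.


BDP = bandwidth * RTT
= 1 Mbps * 453 ms
= 1 * 1e6 * 453 / 1000 bits
= 453000 bits
= 56625 bytes
= 55.2979 KB
BDP = 453000 bits (56625 bytes)


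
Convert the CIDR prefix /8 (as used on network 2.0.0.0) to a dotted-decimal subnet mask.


/8 means 8 network bits, 24 host bits
Binary: 11111111000000000000000000000000
Mask: 255.0.0.0


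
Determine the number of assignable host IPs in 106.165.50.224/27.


Host bits = 32 - 27 = 5
Total addresses = 2^5 = 32
Usable = total - 2 (network and broadcast)
Usable hosts: 30


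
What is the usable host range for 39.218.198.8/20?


Network: 39.218.192.0
Broadcast: 39.218.207.255
First usable = network + 1
Last usable = broadcast - 1
Range: 39.218.192.1 to 39.218.207.254


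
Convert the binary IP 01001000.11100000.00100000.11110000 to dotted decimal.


01001000 = 72
11100000 = 224
00100000 = 32
11110000 = 240
IP: 72.224.32.240


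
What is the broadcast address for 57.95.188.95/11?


Network: 57.64.0.0/11
Host bits = 21
Set all host bits to 1:
Broadcast: 57.95.255.255


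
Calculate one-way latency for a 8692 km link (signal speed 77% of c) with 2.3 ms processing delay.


Speed = 0.77 * 3e5 km/s = 231000 km/s
Propagation delay = 8692 / 231000 = 0.0376 s = 37.6277 ms
Processing delay = 2.3 ms
Total one-way latency = 39.9277 ms


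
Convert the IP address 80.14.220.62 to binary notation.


80 = 01010000
14 = 00001110
220 = 11011100
62 = 00111110
Binary: 01010000.00001110.11011100.00111110


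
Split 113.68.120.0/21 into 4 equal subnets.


New prefix = 21 + 2 = 23
Each subnet has 512 addresses
  113.68.120.0/23
  113.68.122.0/23
  113.68.124.0/23
  113.68.126.0/23
Subnets: 113.68.120.0/23, 113.68.122.0/23, 113.68.124.0/23, 113.68.126.0/23


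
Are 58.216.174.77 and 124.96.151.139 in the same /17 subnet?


Mask: 255.255.128.0
58.216.174.77 AND mask = 58.216.128.0
124.96.151.139 AND mask = 124.96.128.0
No, different subnets (58.216.128.0 vs 124.96.128.0)


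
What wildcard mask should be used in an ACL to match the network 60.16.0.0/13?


Subnet mask: 255.248.0.0
Wildcard = 255.255.255.255 - subnet mask
255 - 255 = 0
255 - 248 = 7
255 - 0 = 255
255 - 0 = 255
Wildcard: 0.7.255.255


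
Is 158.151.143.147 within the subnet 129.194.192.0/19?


Subnet network: 129.194.192.0
Test IP AND mask: 158.151.128.0
No, 158.151.143.147 is not in 129.194.192.0/19


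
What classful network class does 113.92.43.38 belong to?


First octet: 113
Binary: 01110001
0xxxxxxx -> Class A (1-126)
Class A, default mask 255.0.0.0 (/8)


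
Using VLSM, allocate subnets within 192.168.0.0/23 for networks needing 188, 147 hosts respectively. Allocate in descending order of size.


188 hosts -> /24 (254 usable): 192.168.0.0/24
147 hosts -> /24 (254 usable): 192.168.1.0/24
Allocation: 192.168.0.0/24 (188 hosts, 254 usable); 192.168.1.0/24 (147 hosts, 254 usable)


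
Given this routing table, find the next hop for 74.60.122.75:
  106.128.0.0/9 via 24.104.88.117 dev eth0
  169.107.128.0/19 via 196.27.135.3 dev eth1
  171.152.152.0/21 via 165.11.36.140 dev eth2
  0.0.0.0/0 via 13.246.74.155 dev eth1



Longest prefix match for 74.60.122.75:
  /9 106.128.0.0: no
  /19 169.107.128.0: no
  /21 171.152.152.0: no
  /0 0.0.0.0: MATCH
Selected: next-hop 13.246.74.155 via eth1 (matched /0)


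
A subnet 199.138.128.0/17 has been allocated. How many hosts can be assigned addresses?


Host bits = 32 - 17 = 15
Total addresses = 2^15 = 32768
Usable = total - 2 (network and broadcast)
Usable hosts: 32766


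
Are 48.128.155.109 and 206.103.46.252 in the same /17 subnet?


Mask: 255.255.128.0
48.128.155.109 AND mask = 48.128.128.0
206.103.46.252 AND mask = 206.103.0.0
No, different subnets (48.128.128.0 vs 206.103.0.0)


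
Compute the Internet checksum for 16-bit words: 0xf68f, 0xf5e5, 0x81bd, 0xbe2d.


Sum all words (with carry folding):
+ 0xf68f = 0xf68f
+ 0xf5e5 = 0xec75
+ 0x81bd = 0x6e33
+ 0xbe2d = 0x2c61
One's complement: ~0x2c61
Checksum = 0xd39e


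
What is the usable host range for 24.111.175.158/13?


Network: 24.104.0.0
Broadcast: 24.111.255.255
First usable = network + 1
Last usable = broadcast - 1
Range: 24.104.0.1 to 24.111.255.254


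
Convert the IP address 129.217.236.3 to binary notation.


129 = 10000001
217 = 11011001
236 = 11101100
3 = 00000011
Binary: 10000001.11011001.11101100.00000011


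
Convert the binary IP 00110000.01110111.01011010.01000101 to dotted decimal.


00110000 = 48
01110111 = 119
01011010 = 90
01000101 = 69
IP: 48.119.90.69


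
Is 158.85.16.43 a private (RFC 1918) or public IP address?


RFC 1918 private ranges:
  10.0.0.0/8 (10.0.0.0 - 10.255.255.255)
  172.16.0.0/12 (172.16.0.0 - 172.31.255.255)
  192.168.0.0/16 (192.168.0.0 - 192.168.255.255)
Public (not in any RFC 1918 range)


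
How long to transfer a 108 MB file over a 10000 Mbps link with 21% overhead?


Effective throughput = 10000 * (1 - 21/100) = 7900 Mbps
File size in Mb = 108 * 8 = 864 Mb
Time = 864 / 7900
Time = 0.1094 seconds


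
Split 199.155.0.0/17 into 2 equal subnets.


New prefix = 17 + 1 = 18
Each subnet has 16384 addresses
  199.155.0.0/18
  199.155.64.0/18
Subnets: 199.155.0.0/18, 199.155.64.0/18


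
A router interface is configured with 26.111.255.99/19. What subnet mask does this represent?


/19 means 19 network bits, 13 host bits
Binary: 11111111111111111110000000000000
Mask: 255.255.224.0


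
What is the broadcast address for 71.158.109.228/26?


Network: 71.158.109.192/26
Host bits = 6
Set all host bits to 1:
Broadcast: 71.158.109.255


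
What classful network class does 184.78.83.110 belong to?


First octet: 184
Binary: 10111000
10xxxxxx -> Class B (128-191)
Class B, default mask 255.255.0.0 (/16)


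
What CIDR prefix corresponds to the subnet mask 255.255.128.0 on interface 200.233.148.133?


Binary: 11111111.11111111.10000000.00000000
Count leading 1s
Prefix: /17


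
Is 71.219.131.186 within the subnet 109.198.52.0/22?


Subnet network: 109.198.52.0
Test IP AND mask: 71.219.128.0
No, 71.219.131.186 is not in 109.198.52.0/22


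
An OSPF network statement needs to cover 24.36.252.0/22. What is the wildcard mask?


Subnet mask: 255.255.252.0
Wildcard = 255.255.255.255 - subnet mask
255 - 255 = 0
255 - 255 = 0
255 - 252 = 3
255 - 0 = 255
Wildcard: 0.0.3.255


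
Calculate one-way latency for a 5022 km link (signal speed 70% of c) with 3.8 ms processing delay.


Speed = 0.7 * 3e5 km/s = 210000 km/s
Propagation delay = 5022 / 210000 = 0.0239 s = 23.9143 ms
Processing delay = 3.8 ms
Total one-way latency = 27.7143 ms


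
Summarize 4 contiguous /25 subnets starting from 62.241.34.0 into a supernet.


Original prefix: /25
Number of subnets: 4 = 2^2
New prefix = 25 - 2 = 23
Supernet: 62.241.34.0/23


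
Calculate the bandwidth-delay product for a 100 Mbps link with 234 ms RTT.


BDP = bandwidth * RTT
= 100 Mbps * 234 ms
= 100 * 1e6 * 234 / 1000 bits
= 23400000 bits
= 2925000 bytes
= 2856.4453 KB
BDP = 23400000 bits (2925000 bytes)


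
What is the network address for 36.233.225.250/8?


IP:   00100100.11101001.11100001.11111010
Mask: 11111111.00000000.00000000.00000000
AND operation:
Net:  00100100.00000000.00000000.00000000
Network: 36.0.0.0/8


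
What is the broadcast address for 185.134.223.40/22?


Network: 185.134.220.0/22
Host bits = 10
Set all host bits to 1:
Broadcast: 185.134.223.255


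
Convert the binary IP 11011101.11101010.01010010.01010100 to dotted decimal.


11011101 = 221
11101010 = 234
01010010 = 82
01010100 = 84
IP: 221.234.82.84


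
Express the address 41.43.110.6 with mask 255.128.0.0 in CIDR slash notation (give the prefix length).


Binary: 11111111.10000000.00000000.00000000
Count leading 1s
Prefix: /9


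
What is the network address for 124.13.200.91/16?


IP:   01111100.00001101.11001000.01011011
Mask: 11111111.11111111.00000000.00000000
AND operation:
Net:  01111100.00001101.00000000.00000000
Network: 124.13.0.0/16


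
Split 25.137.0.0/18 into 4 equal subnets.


New prefix = 18 + 2 = 20
Each subnet has 4096 addresses
  25.137.0.0/20
  25.137.16.0/20
  25.137.32.0/20
  25.137.48.0/20
Subnets: 25.137.0.0/20, 25.137.16.0/20, 25.137.32.0/20, 25.137.48.0/20


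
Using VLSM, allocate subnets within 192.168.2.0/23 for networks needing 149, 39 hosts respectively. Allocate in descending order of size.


149 hosts -> /24 (254 usable): 192.168.2.0/24
39 hosts -> /26 (62 usable): 192.168.3.0/26
Allocation: 192.168.2.0/24 (149 hosts, 254 usable); 192.168.3.0/26 (39 hosts, 62 usable)


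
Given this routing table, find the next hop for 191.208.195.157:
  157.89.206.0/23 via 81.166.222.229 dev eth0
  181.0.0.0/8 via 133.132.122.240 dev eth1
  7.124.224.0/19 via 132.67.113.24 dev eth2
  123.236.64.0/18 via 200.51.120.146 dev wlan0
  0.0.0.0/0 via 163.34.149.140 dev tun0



Longest prefix match for 191.208.195.157:
  /23 157.89.206.0: no
  /8 181.0.0.0: no
  /19 7.124.224.0: no
  /18 123.236.64.0: no
  /0 0.0.0.0: MATCH
Selected: next-hop 163.34.149.140 via tun0 (matched /0)


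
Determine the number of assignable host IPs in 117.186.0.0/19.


Host bits = 32 - 19 = 13
Total addresses = 2^13 = 8192
Usable = total - 2 (network and broadcast)
Usable hosts: 8190


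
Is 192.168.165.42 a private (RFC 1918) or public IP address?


RFC 1918 private ranges:
  10.0.0.0/8 (10.0.0.0 - 10.255.255.255)
  172.16.0.0/12 (172.16.0.0 - 172.31.255.255)
  192.168.0.0/16 (192.168.0.0 - 192.168.255.255)
Private (in 192.168.0.0/16)


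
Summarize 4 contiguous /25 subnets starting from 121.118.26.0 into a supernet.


Original prefix: /25
Number of subnets: 4 = 2^2
New prefix = 25 - 2 = 23
Supernet: 121.118.26.0/23
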